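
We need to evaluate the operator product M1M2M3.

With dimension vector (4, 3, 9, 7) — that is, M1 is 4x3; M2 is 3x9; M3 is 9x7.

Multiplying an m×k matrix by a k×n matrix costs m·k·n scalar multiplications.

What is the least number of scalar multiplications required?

273

Order (M1(M2M3)): (M2M3): 3×9 by 9×7 → 3×7, cost 3·9·7 = 189; (M1(M2M3)): 4×3 by 3×7 → 4×7, cost 4·3·7 = 84; cumulative 273. Total 273.
Order ((M1M2)M3): (M1M2): 4×3 by 3×9 → 4×9, cost 4·3·9 = 108; ((M1M2)M3): 4×9 by 9×7 → 4×7, cost 4·9·7 = 252; cumulative 360. Total 360.
Minimum: 273.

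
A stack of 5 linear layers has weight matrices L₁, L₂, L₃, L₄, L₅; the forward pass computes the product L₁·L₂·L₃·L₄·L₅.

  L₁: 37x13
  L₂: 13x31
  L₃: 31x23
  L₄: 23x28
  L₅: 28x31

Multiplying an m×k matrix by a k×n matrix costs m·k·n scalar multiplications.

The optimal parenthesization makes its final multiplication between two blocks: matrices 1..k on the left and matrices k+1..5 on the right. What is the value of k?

Adjacent pairs: L₁L₂ = 37·13·31 = 14911; L₂L₃ = 13·31·23 = 9269; L₃L₄ = 31·23·28 = 19964; L₄L₅ = 23·28·31 = 19964.
Length 3: L₁..L₃: k=1: 0+9269+37·13·23=20332; k=2: 14911+0+37·31·23=41292 → min 20332 | L₂..L₄: k=2: 0+19964+13·31·28=31248; k=3: 9269+0+13·23·28=17641 → min 17641 | L₃..L₅: k=3: 0+19964+31·23·31=42067; k=4: 19964+0+31·28·31=46872 → min 42067.
Length 4: L₁..L₄: k=1: 0+17641+37·13·28=31109; k=2: 14911+19964+37·31·28=66991; k=3: 20332+0+37·23·28=44160 → min 31109 | L₂..L₅: k=2: 0+42067+13·31·31=54560; k=3: 9269+19964+13·23·31=38502; k=4: 17641+0+13·28·31=28925 → min 28925.
Top-level splits: k=1: (L₁..L₁)·(L₂..L₅) → 0+28925+37·13·31 = 43836; k=2: (L₁..L₂)·(L₃..L₅) → 14911+42067+37·31·31 = 92535; k=3: (L₁..L₃)·(L₄..L₅) → 20332+19964+37·23·31 = 66677; k=4: (L₁..L₄)·(L₅..L₅) → 31109+0+37·28·31 = 63225.
Best split is after L₁, i.e. k = 1.

1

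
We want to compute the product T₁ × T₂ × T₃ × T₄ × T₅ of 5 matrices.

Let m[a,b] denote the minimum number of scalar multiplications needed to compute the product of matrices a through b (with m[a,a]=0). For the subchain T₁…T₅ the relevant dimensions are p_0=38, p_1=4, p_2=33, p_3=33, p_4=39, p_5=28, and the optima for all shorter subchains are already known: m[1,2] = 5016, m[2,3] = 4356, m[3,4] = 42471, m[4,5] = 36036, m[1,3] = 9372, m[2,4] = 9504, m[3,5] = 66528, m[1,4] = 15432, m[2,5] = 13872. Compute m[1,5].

m[1,5] = min over k∈[1,4] of m[1,k]+m[k+1,5]+p_{0}·p_k·p_{5}.
k=1: 0 + 13872 + 38·4·28 = 18128; k=2: 5016 + 66528 + 38·33·28 = 106656; k=3: 9372 + 36036 + 38·33·28 = 80520; k=4: 15432 + 0 + 38·39·28 = 56928.
Minimum: 18128 at k=1.

18128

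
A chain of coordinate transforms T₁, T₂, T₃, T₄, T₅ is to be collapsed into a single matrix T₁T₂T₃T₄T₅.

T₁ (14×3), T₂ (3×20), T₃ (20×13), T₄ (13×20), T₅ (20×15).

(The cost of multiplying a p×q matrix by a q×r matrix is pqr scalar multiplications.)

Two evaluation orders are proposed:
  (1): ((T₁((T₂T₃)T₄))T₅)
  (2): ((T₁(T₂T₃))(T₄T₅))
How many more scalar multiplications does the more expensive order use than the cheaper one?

1356

Order (1) = ((T₁((T₂T₃)T₄))T₅): (T₂T₃): 3×20 by 20×13 → 3×13, cost 3·20·13 = 780; ((T₂T₃)T₄): 3×13 by 13×20 → 3×20, cost 3·13·20 = 780; cumulative 1560; (T₁((T₂T₃)T₄)): 14×3 by 3×20 → 14×20, cost 14·3·20 = 840; cumulative 2400; ((T₁((T₂T₃)T₄))T₅): 14×20 by 20×15 → 14×15, cost 14·20·15 = 4200; cumulative 6600. Total 6600.
Order (2) = ((T₁(T₂T₃))(T₄T₅)): (T₂T₃): 3×20 by 20×13 → 3×13, cost 3·20·13 = 780; (T₁(T₂T₃)): 14×3 by 3×13 → 14×13, cost 14·3·13 = 546; cumulative 1326; (T₄T₅): 13×20 by 20×15 → 13×15, cost 13·20·15 = 3900; ((T₁(T₂T₃))(T₄T₅)): 14×13 by 13×15 → 14×15, cost 14·13·15 = 2730; cumulative 7956. Total 7956.
Difference: |6600 − 7956| = 1356.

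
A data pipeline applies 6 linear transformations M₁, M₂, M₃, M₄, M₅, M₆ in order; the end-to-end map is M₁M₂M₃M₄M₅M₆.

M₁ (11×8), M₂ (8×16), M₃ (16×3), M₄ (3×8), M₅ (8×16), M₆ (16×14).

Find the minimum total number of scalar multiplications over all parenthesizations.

2166

Adjacent pairs: M₁M₂ = 11·8·16 = 1408; M₂M₃ = 8·16·3 = 384; M₃M₄ = 16·3·8 = 384; M₄M₅ = 3·8·16 = 384; M₅M₆ = 8·16·14 = 1792.
Length 3: M₁..M₃: k=1: 0+384+11·8·3=648; k=2: 1408+0+11·16·3=1936 → min 648 | M₂..M₄: k=2: 0+384+8·16·8=1408; k=3: 384+0+8·3·8=576 → min 576 | M₃..M₅: k=3: 0+384+16·3·16=1152; k=4: 384+0+16·8·16=2432 → min 1152 | M₄..M₆: k=4: 0+1792+3·8·14=2128; k=5: 384+0+3·16·14=1056 → min 1056.
Length 4: M₁..M₄: k=1: 0+576+11·8·8=1280; k=2: 1408+384+11·16·8=3200; k=3: 648+0+11·3·8=912 → min 912 | M₂..M₅: k=2: 0+1152+8·16·16=3200; k=3: 384+384+8·3·16=1152; k=4: 576+0+8·8·16=1600 → min 1152 | M₃..M₆: k=3: 0+1056+16·3·14=1728; k=4: 384+1792+16·8·14=3968; k=5: 1152+0+16·16·14=4736 → min 1728.
Length 5: M₁..M₅: k=1: 0+1152+11·8·16=2560; k=2: 1408+1152+11·16·16=5376; k=3: 648+384+11·3·16=1560; k=4: 912+0+11·8·16=2320 → min 1560 | M₂..M₆: k=2: 0+1728+8·16·14=3520; k=3: 384+1056+8·3·14=1776; k=4: 576+1792+8·8·14=3264; k=5: 1152+0+8·16·14=2944 → min 1776.
Length 6: M₁..M₆: k=1: 0+1776+11·8·14=3008; k=2: 1408+1728+11·16·14=5600; k=3: 648+1056+11·3·14=2166; k=4: 912+1792+11·8·14=3936; k=5: 1560+0+11·16·14=4024 → min 2166.
Optimal order: ((M₁(M₂M₃))((M₄M₅)M₆)) with cost 2166.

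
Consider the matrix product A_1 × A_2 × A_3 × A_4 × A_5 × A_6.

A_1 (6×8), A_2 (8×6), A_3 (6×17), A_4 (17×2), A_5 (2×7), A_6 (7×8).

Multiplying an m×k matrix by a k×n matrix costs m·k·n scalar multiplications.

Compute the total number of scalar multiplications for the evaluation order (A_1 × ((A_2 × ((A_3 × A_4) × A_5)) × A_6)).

(A_3 × A_4): 6×17 by 17×2 → 6×2, cost 6·17·2 = 204
((A_3 × A_4) × A_5): 6×2 by 2×7 → 6×7, cost 6·2·7 = 84; cumulative 288
(A_2 × ((A_3 × A_4) × A_5)): 8×6 by 6×7 → 8×7, cost 8·6·7 = 336; cumulative 624
((A_2 × ((A_3 × A_4) × A_5)) × A_6): 8×7 by 7×8 → 8×8, cost 8·7·8 = 448; cumulative 1072
(A_1 × ((A_2 × ((A_3 × A_4) × A_5)) × A_6)): 6×8 by 8×8 → 6×8, cost 6·8·8 = 384; cumulative 1456
Total: 1456 scalar multiplications.

1456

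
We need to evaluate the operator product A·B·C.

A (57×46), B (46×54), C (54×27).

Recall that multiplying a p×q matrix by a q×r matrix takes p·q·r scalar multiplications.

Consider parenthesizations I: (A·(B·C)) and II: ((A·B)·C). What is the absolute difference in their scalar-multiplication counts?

Order I = (A·(B·C)): (B·C): 46×54 by 54×27 → 46×27, cost 46·54·27 = 67068; (A·(B·C)): 57×46 by 46×27 → 57×27, cost 57·46·27 = 70794; cumulative 137862. Total 137862.
Order II = ((A·B)·C): (A·B): 57×46 by 46×54 → 57×54, cost 57·46·54 = 141588; ((A·B)·C): 57×54 by 54×27 → 57×27, cost 57·54·27 = 83106; cumulative 224694. Total 224694.
Difference: |137862 − 224694| = 86832.

86832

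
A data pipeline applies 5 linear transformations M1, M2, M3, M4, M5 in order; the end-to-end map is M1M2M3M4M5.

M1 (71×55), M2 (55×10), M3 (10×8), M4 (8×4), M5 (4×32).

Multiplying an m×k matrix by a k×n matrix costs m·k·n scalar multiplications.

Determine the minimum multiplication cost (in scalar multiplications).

Adjacent pairs: M1M2 = 71·55·10 = 39050; M2M3 = 55·10·8 = 4400; M3M4 = 10·8·4 = 320; M4M5 = 8·4·32 = 1024.
Length 3: M1..M3: k=1: 0+4400+71·55·8=35640; k=2: 39050+0+71·10·8=44730 → min 35640 | M2..M4: k=2: 0+320+55·10·4=2520; k=3: 4400+0+55·8·4=6160 → min 2520 | M3..M5: k=3: 0+1024+10·8·32=3584; k=4: 320+0+10·4·32=1600 → min 1600.
Length 4: M1..M4: k=1: 0+2520+71·55·4=18140; k=2: 39050+320+71·10·4=42210; k=3: 35640+0+71·8·4=37912 → min 18140 | M2..M5: k=2: 0+1600+55·10·32=19200; k=3: 4400+1024+55·8·32=19504; k=4: 2520+0+55·4·32=9560 → min 9560.
Length 5: M1..M5: k=1: 0+9560+71·55·32=134520; k=2: 39050+1600+71·10·32=63370; k=3: 35640+1024+71·8·32=54840; k=4: 18140+0+71·4·32=27228 → min 27228.
Optimal order: ((M1(M2(M3M4)))M5) with cost 27228.

27228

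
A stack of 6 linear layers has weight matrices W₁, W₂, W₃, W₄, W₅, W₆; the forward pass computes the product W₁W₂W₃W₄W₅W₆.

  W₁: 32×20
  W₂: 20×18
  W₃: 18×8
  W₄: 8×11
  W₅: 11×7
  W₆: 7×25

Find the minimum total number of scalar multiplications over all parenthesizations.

14224

Adjacent pairs: W₁W₂ = 32·20·18 = 11520; W₂W₃ = 20·18·8 = 2880; W₃W₄ = 18·8·11 = 1584; W₄W₅ = 8·11·7 = 616; W₅W₆ = 11·7·25 = 1925.
Length 3: W₁..W₃: k=1: 0+2880+32·20·8=8000; k=2: 11520+0+32·18·8=16128 → min 8000 | W₂..W₄: k=2: 0+1584+20·18·11=5544; k=3: 2880+0+20·8·11=4640 → min 4640 | W₃..W₅: k=3: 0+616+18·8·7=1624; k=4: 1584+0+18·11·7=2970 → min 1624 | W₄..W₆: k=4: 0+1925+8·11·25=4125; k=5: 616+0+8·7·25=2016 → min 2016.
Length 4: W₁..W₄: k=1: 0+4640+32·20·11=11680; k=2: 11520+1584+32·18·11=19440; k=3: 8000+0+32·8·11=10816 → min 10816 | W₂..W₅: k=2: 0+1624+20·18·7=4144; k=3: 2880+616+20·8·7=4616; k=4: 4640+0+20·11·7=6180 → min 4144 | W₃..W₆: k=3: 0+2016+18·8·25=5616; k=4: 1584+1925+18·11·25=8459; k=5: 1624+0+18·7·25=4774 → min 4774.
Length 5: W₁..W₅: k=1: 0+4144+32·20·7=8624; k=2: 11520+1624+32·18·7=17176; k=3: 8000+616+32·8·7=10408; k=4: 10816+0+32·11·7=13280 → min 8624 | W₂..W₆: k=2: 0+4774+20·18·25=13774; k=3: 2880+2016+20·8·25=8896; k=4: 4640+1925+20·11·25=12065; k=5: 4144+0+20·7·25=7644 → min 7644.
Length 6: W₁..W₆: k=1: 0+7644+32·20·25=23644; k=2: 11520+4774+32·18·25=30694; k=3: 8000+2016+32·8·25=16416; k=4: 10816+1925+32·11·25=21541; k=5: 8624+0+32·7·25=14224 → min 14224.
Optimal order: ((W₁(W₂(W₃(W₄W₅))))W₆) with cost 14224.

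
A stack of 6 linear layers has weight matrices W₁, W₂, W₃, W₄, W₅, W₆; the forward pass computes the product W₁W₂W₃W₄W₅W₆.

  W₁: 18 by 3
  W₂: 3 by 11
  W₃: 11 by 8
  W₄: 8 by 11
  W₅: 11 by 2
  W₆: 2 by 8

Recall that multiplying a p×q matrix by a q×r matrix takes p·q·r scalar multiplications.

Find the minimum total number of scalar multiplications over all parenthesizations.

Adjacent pairs: W₁W₂ = 18·3·11 = 594; W₂W₃ = 3·11·8 = 264; W₃W₄ = 11·8·11 = 968; W₄W₅ = 8·11·2 = 176; W₅W₆ = 11·2·8 = 176.
Length 3: W₁..W₃: k=1: 0+264+18·3·8=696; k=2: 594+0+18·11·8=2178 → min 696 | W₂..W₄: k=2: 0+968+3·11·11=1331; k=3: 264+0+3·8·11=528 → min 528 | W₃..W₅: k=3: 0+176+11·8·2=352; k=4: 968+0+11·11·2=1210 → min 352 | W₄..W₆: k=4: 0+176+8·11·8=880; k=5: 176+0+8·2·8=304 → min 304.
Length 4: W₁..W₄: k=1: 0+528+18·3·11=1122; k=2: 594+968+18·11·11=3740; k=3: 696+0+18·8·11=2280 → min 1122 | W₂..W₅: k=2: 0+352+3·11·2=418; k=3: 264+176+3·8·2=488; k=4: 528+0+3·11·2=594 → min 418 | W₃..W₆: k=3: 0+304+11·8·8=1008; k=4: 968+176+11·11·8=2112; k=5: 352+0+11·2·8=528 → min 528.
Length 5: W₁..W₅: k=1: 0+418+18·3·2=526; k=2: 594+352+18·11·2=1342; k=3: 696+176+18·8·2=1160; k=4: 1122+0+18·11·2=1518 → min 526 | W₂..W₆: k=2: 0+528+3·11·8=792; k=3: 264+304+3·8·8=760; k=4: 528+176+3·11·8=968; k=5: 418+0+3·2·8=466 → min 466.
Length 6: W₁..W₆: k=1: 0+466+18·3·8=898; k=2: 594+528+18·11·8=2706; k=3: 696+304+18·8·8=2152; k=4: 1122+176+18·11·8=2882; k=5: 526+0+18·2·8=814 → min 814.
Optimal order: ((W₁(W₂(W₃(W₄W₅))))W₆) with cost 814.

814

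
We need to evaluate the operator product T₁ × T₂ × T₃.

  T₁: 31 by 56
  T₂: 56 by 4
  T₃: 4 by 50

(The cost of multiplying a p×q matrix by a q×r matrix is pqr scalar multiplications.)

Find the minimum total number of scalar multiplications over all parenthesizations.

13144

Order (T₁ × (T₂ × T₃)): (T₂ × T₃): 56×4 by 4×50 → 56×50, cost 56·4·50 = 11200; (T₁ × (T₂ × T₃)): 31×56 by 56×50 → 31×50, cost 31·56·50 = 86800; cumulative 98000. Total 98000.
Order ((T₁ × T₂) × T₃): (T₁ × T₂): 31×56 by 56×4 → 31×4, cost 31·56·4 = 6944; ((T₁ × T₂) × T₃): 31×4 by 4×50 → 31×50, cost 31·4·50 = 6200; cumulative 13144. Total 13144.
Minimum: 13144.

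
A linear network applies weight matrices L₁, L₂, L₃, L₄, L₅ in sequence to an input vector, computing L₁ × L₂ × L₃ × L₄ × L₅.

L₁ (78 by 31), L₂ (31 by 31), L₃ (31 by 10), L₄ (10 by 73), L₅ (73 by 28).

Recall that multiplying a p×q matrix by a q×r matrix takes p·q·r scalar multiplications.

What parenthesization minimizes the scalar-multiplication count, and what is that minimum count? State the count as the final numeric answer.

76070

Adjacent pairs: L₁L₂ = 78·31·31 = 74958; L₂L₃ = 31·31·10 = 9610; L₃L₄ = 31·10·73 = 22630; L₄L₅ = 10·73·28 = 20440.
Length 3: L₁..L₃: k=1: 0+9610+78·31·10=33790; k=2: 74958+0+78·31·10=99138 → min 33790 | L₂..L₄: k=2: 0+22630+31·31·73=92783; k=3: 9610+0+31·10·73=32240 → min 32240 | L₃..L₅: k=3: 0+20440+31·10·28=29120; k=4: 22630+0+31·73·28=85994 → min 29120.
Length 4: L₁..L₄: k=1: 0+32240+78·31·73=208754; k=2: 74958+22630+78·31·73=274102; k=3: 33790+0+78·10·73=90730 → min 90730 | L₂..L₅: k=2: 0+29120+31·31·28=56028; k=3: 9610+20440+31·10·28=38730; k=4: 32240+0+31·73·28=95604 → min 38730.
Length 5: L₁..L₅: k=1: 0+38730+78·31·28=106434; k=2: 74958+29120+78·31·28=171782; k=3: 33790+20440+78·10·28=76070; k=4: 90730+0+78·73·28=250162 → min 76070.
Optimal parenthesization: ((L₁ × (L₂ × L₃)) × (L₄ × L₅)) with cost 76070.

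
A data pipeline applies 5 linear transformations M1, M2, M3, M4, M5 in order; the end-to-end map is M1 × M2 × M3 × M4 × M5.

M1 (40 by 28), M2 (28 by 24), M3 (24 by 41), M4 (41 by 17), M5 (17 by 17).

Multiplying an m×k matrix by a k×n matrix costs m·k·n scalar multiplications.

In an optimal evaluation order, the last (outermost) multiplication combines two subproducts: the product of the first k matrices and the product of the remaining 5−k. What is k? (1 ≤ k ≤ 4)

Adjacent pairs: M1M2 = 40·28·24 = 26880; M2M3 = 28·24·41 = 27552; M3M4 = 24·41·17 = 16728; M4M5 = 41·17·17 = 11849.
Length 3: M1..M3: k=1: 0+27552+40·28·41=73472; k=2: 26880+0+40·24·41=66240 → min 66240 | M2..M4: k=2: 0+16728+28·24·17=28152; k=3: 27552+0+28·41·17=47068 → min 28152 | M3..M5: k=3: 0+11849+24·41·17=28577; k=4: 16728+0+24·17·17=23664 → min 23664.
Length 4: M1..M4: k=1: 0+28152+40·28·17=47192; k=2: 26880+16728+40·24·17=59928; k=3: 66240+0+40·41·17=94120 → min 47192 | M2..M5: k=2: 0+23664+28·24·17=35088; k=3: 27552+11849+28·41·17=58917; k=4: 28152+0+28·17·17=36244 → min 35088.
Top-level splits: k=1: (M1..M1)·(M2..M5) → 0+35088+40·28·17 = 54128; k=2: (M1..M2)·(M3..M5) → 26880+23664+40·24·17 = 66864; k=3: (M1..M3)·(M4..M5) → 66240+11849+40·41·17 = 105969; k=4: (M1..M4)·(M5..M5) → 47192+0+40·17·17 = 58752.
Best split is after M1, i.e. k = 1.

1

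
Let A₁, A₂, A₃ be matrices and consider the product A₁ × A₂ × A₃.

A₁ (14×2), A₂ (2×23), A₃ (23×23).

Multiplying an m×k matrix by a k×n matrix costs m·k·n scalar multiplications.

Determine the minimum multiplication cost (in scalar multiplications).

1702

Order (A₁ × (A₂ × A₃)): (A₂ × A₃): 2×23 by 23×23 → 2×23, cost 2·23·23 = 1058; (A₁ × (A₂ × A₃)): 14×2 by 2×23 → 14×23, cost 14·2·23 = 644; cumulative 1702. Total 1702.
Order ((A₁ × A₂) × A₃): (A₁ × A₂): 14×2 by 2×23 → 14×23, cost 14·2·23 = 644; ((A₁ × A₂) × A₃): 14×23 by 23×23 → 14×23, cost 14·23·23 = 7406; cumulative 8050. Total 8050.
Minimum: 1702.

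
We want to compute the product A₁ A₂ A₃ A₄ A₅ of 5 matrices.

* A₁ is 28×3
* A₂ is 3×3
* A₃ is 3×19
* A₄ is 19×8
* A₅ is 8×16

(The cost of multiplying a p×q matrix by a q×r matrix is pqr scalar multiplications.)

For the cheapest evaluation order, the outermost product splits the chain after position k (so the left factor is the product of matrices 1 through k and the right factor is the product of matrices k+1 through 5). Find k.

1

Adjacent pairs: A₁A₂ = 28·3·3 = 252; A₂A₃ = 3·3·19 = 171; A₃A₄ = 3·19·8 = 456; A₄A₅ = 19·8·16 = 2432.
Length 3: A₁..A₃: k=1: 0+171+28·3·19=1767; k=2: 252+0+28·3·19=1848 → min 1767 | A₂..A₄: k=2: 0+456+3·3·8=528; k=3: 171+0+3·19·8=627 → min 528 | A₃..A₅: k=3: 0+2432+3·19·16=3344; k=4: 456+0+3·8·16=840 → min 840.
Length 4: A₁..A₄: k=1: 0+528+28·3·8=1200; k=2: 252+456+28·3·8=1380; k=3: 1767+0+28·19·8=6023 → min 1200 | A₂..A₅: k=2: 0+840+3·3·16=984; k=3: 171+2432+3·19·16=3515; k=4: 528+0+3·8·16=912 → min 912.
Top-level splits: k=1: (A₁..A₁)·(A₂..A₅) → 0+912+28·3·16 = 2256; k=2: (A₁..A₂)·(A₃..A₅) → 252+840+28·3·16 = 2436; k=3: (A₁..A₃)·(A₄..A₅) → 1767+2432+28·19·16 = 12711; k=4: (A₁..A₄)·(A₅..A₅) → 1200+0+28·8·16 = 4784.
Best split is after A₁, i.e. k = 1.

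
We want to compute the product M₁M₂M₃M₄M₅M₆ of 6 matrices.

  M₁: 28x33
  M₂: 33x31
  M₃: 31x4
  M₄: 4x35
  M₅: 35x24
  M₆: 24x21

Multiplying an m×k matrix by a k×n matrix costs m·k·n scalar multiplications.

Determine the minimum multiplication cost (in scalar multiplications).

Adjacent pairs: M₁M₂ = 28·33·31 = 28644; M₂M₃ = 33·31·4 = 4092; M₃M₄ = 31·4·35 = 4340; M₄M₅ = 4·35·24 = 3360; M₅M₆ = 35·24·21 = 17640.
Length 3: M₁..M₃: k=1: 0+4092+28·33·4=7788; k=2: 28644+0+28·31·4=32116 → min 7788 | M₂..M₄: k=2: 0+4340+33·31·35=40145; k=3: 4092+0+33·4·35=8712 → min 8712 | M₃..M₅: k=3: 0+3360+31·4·24=6336; k=4: 4340+0+31·35·24=30380 → min 6336 | M₄..M₆: k=4: 0+17640+4·35·21=20580; k=5: 3360+0+4·24·21=5376 → min 5376.
Length 4: M₁..M₄: k=1: 0+8712+28·33·35=41052; k=2: 28644+4340+28·31·35=63364; k=3: 7788+0+28·4·35=11708 → min 11708 | M₂..M₅: k=2: 0+6336+33·31·24=30888; k=3: 4092+3360+33·4·24=10620; k=4: 8712+0+33·35·24=36432 → min 10620 | M₃..M₆: k=3: 0+5376+31·4·21=7980; k=4: 4340+17640+31·35·21=44765; k=5: 6336+0+31·24·21=21960 → min 7980.
Length 5: M₁..M₅: k=1: 0+10620+28·33·24=32796; k=2: 28644+6336+28·31·24=55812; k=3: 7788+3360+28·4·24=13836; k=4: 11708+0+28·35·24=35228 → min 13836 | M₂..M₆: k=2: 0+7980+33·31·21=29463; k=3: 4092+5376+33·4·21=12240; k=4: 8712+17640+33·35·21=50607; k=5: 10620+0+33·24·21=27252 → min 12240.
Length 6: M₁..M₆: k=1: 0+12240+28·33·21=31644; k=2: 28644+7980+28·31·21=54852; k=3: 7788+5376+28·4·21=15516; k=4: 11708+17640+28·35·21=49928; k=5: 13836+0+28·24·21=27948 → min 15516.
Optimal order: ((M₁(M₂M₃))((M₄M₅)M₆)) with cost 15516.

15516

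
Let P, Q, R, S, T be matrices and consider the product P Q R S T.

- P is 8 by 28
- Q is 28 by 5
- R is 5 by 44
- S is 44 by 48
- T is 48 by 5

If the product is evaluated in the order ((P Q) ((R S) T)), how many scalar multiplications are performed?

13080

(P Q): 8×28 by 28×5 → 8×5, cost 8·28·5 = 1120
(R S): 5×44 by 44×48 → 5×48, cost 5·44·48 = 10560
((R S) T): 5×48 by 48×5 → 5×5, cost 5·48·5 = 1200; cumulative 11760
((P Q) ((R S) T)): 8×5 by 5×5 → 8×5, cost 8·5·5 = 200; cumulative 13080
Total: 13080 scalar multiplications.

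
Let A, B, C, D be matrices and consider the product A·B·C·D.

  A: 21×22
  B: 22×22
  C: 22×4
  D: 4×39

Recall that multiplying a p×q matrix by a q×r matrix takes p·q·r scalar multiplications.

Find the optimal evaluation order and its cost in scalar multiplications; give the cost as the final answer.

Adjacent pairs: AB = 21·22·22 = 10164; BC = 22·22·4 = 1936; CD = 22·4·39 = 3432.
Length 3: A..C: k=1: 0+1936+21·22·4=3784; k=2: 10164+0+21·22·4=12012 → min 3784 | B..D: k=2: 0+3432+22·22·39=22308; k=3: 1936+0+22·4·39=5368 → min 5368.
Length 4: A..D: k=1: 0+5368+21·22·39=23386; k=2: 10164+3432+21·22·39=31614; k=3: 3784+0+21·4·39=7060 → min 7060.
Optimal parenthesization: ((A·(B·C))·D) with cost 7060.

7060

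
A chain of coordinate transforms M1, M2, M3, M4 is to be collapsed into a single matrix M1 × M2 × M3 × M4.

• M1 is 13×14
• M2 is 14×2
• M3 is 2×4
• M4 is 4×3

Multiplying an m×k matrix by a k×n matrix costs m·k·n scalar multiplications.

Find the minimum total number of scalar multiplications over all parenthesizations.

466

Adjacent pairs: M1M2 = 13·14·2 = 364; M2M3 = 14·2·4 = 112; M3M4 = 2·4·3 = 24.
Length 3: M1..M3: k=1: 0+112+13·14·4=840; k=2: 364+0+13·2·4=468 → min 468 | M2..M4: k=2: 0+24+14·2·3=108; k=3: 112+0+14·4·3=280 → min 108.
Length 4: M1..M4: k=1: 0+108+13·14·3=654; k=2: 364+24+13·2·3=466; k=3: 468+0+13·4·3=624 → min 466.
Optimal order: ((M1 × M2) × (M3 × M4)) with cost 466.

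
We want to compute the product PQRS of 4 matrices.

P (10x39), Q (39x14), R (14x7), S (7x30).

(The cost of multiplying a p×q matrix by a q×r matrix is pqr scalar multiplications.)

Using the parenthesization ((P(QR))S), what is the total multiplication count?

(QR): 39×14 by 14×7 → 39×7, cost 39·14·7 = 3822
(P(QR)): 10×39 by 39×7 → 10×7, cost 10·39·7 = 2730; cumulative 6552
((P(QR))S): 10×7 by 7×30 → 10×30, cost 10·7·30 = 2100; cumulative 8652
Total: 8652 scalar multiplications.

8652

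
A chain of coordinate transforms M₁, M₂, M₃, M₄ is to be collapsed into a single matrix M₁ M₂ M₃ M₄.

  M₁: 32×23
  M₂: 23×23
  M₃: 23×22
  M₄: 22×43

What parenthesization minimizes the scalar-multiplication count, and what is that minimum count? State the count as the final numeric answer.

Adjacent pairs: M₁M₂ = 32·23·23 = 16928; M₂M₃ = 23·23·22 = 11638; M₃M₄ = 23·22·43 = 21758.
Length 3: M₁..M₃: k=1: 0+11638+32·23·22=27830; k=2: 16928+0+32·23·22=33120 → min 27830 | M₂..M₄: k=2: 0+21758+23·23·43=44505; k=3: 11638+0+23·22·43=33396 → min 33396.
Length 4: M₁..M₄: k=1: 0+33396+32·23·43=65044; k=2: 16928+21758+32·23·43=70334; k=3: 27830+0+32·22·43=58102 → min 58102.
Optimal parenthesization: ((M₁ (M₂ M₃)) M₄) with cost 58102.

58102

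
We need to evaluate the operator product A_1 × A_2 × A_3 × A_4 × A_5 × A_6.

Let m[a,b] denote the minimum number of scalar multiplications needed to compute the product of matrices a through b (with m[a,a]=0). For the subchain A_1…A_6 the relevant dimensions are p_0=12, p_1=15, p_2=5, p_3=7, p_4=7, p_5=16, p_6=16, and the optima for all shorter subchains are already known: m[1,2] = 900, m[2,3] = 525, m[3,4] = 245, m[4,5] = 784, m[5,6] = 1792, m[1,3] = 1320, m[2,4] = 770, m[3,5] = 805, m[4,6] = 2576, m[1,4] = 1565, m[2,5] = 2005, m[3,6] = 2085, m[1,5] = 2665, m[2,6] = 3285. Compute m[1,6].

m[1,6] = min over k∈[1,5] of m[1,k]+m[k+1,6]+p_{0}·p_k·p_{6}.
k=1: 0 + 3285 + 12·15·16 = 6165; k=2: 900 + 2085 + 12·5·16 = 3945; k=3: 1320 + 2576 + 12·7·16 = 5240; k=4: 1565 + 1792 + 12·7·16 = 4701; k=5: 2665 + 0 + 12·16·16 = 5737.
Minimum: 3945 at k=2.

3945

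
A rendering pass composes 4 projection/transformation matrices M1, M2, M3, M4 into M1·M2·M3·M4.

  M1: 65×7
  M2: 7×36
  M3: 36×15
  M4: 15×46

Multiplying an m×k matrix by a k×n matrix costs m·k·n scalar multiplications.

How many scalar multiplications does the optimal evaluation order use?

29540

Adjacent pairs: M1M2 = 65·7·36 = 16380; M2M3 = 7·36·15 = 3780; M3M4 = 36·15·46 = 24840.
Length 3: M1..M3: k=1: 0+3780+65·7·15=10605; k=2: 16380+0+65·36·15=51480 → min 10605 | M2..M4: k=2: 0+24840+7·36·46=36432; k=3: 3780+0+7·15·46=8610 → min 8610.
Length 4: M1..M4: k=1: 0+8610+65·7·46=29540; k=2: 16380+24840+65·36·46=148860; k=3: 10605+0+65·15·46=55455 → min 29540.
Optimal order: (M1·((M2·M3)·M4)) with cost 29540.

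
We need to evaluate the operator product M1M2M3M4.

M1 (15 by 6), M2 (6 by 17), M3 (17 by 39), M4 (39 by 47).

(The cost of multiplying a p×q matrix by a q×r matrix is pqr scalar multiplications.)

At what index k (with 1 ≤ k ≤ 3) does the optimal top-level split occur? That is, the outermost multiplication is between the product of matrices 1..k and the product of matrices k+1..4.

Adjacent pairs: M1M2 = 15·6·17 = 1530; M2M3 = 6·17·39 = 3978; M3M4 = 17·39·47 = 31161.
Length 3: M1..M3: k=1: 0+3978+15·6·39=7488; k=2: 1530+0+15·17·39=11475 → min 7488 | M2..M4: k=2: 0+31161+6·17·47=35955; k=3: 3978+0+6·39·47=14976 → min 14976.
Top-level splits: k=1: (M1..M1)·(M2..M4) → 0+14976+15·6·47 = 19206; k=2: (M1..M2)·(M3..M4) → 1530+31161+15·17·47 = 44676; k=3: (M1..M3)·(M4..M4) → 7488+0+15·39·47 = 34983.
Best split is after M1, i.e. k = 1.

1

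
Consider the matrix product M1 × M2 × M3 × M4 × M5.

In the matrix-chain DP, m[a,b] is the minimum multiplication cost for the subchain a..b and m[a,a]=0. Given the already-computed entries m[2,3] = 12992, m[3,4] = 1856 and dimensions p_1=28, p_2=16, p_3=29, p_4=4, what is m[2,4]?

3648

m[2,4] = min over k∈[2,3] of m[2,k]+m[k+1,4]+p_{1}·p_k·p_{4}.
k=2: 0 + 1856 + 28·16·4 = 3648; k=3: 12992 + 0 + 28·29·4 = 16240.
Minimum: 3648 at k=2.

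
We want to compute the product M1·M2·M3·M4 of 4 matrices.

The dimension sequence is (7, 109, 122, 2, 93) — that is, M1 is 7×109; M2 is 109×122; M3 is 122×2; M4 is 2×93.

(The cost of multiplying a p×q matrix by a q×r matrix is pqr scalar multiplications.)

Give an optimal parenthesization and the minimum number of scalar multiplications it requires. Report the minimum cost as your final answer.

29424

Adjacent pairs: M1M2 = 7·109·122 = 93086; M2M3 = 109·122·2 = 26596; M3M4 = 122·2·93 = 22692.
Length 3: M1..M3: k=1: 0+26596+7·109·2=28122; k=2: 93086+0+7·122·2=94794 → min 28122 | M2..M4: k=2: 0+22692+109·122·93=1259406; k=3: 26596+0+109·2·93=46870 → min 46870.
Length 4: M1..M4: k=1: 0+46870+7·109·93=117829; k=2: 93086+22692+7·122·93=195200; k=3: 28122+0+7·2·93=29424 → min 29424.
Optimal parenthesization: ((M1·(M2·M3))·M4) with cost 29424.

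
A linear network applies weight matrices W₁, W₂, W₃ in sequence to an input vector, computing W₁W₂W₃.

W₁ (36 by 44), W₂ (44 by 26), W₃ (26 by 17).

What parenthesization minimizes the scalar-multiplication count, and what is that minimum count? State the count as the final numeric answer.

(W₁(W₂W₃)): cost 46376.
((W₁W₂)W₃): cost 57096.
Optimal: (W₁(W₂W₃)) with cost 46376.

46376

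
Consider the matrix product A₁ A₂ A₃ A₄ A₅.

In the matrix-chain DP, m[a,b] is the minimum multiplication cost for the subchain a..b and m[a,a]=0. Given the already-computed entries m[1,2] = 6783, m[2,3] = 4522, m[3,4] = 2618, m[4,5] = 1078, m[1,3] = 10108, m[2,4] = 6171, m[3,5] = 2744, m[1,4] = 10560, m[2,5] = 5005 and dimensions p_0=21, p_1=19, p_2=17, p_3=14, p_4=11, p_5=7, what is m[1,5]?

7798

m[1,5] = min over k∈[1,4] of m[1,k]+m[k+1,5]+p_{0}·p_k·p_{5}.
k=1: 0 + 5005 + 21·19·7 = 7798; k=2: 6783 + 2744 + 21·17·7 = 12026; k=3: 10108 + 1078 + 21·14·7 = 13244; k=4: 10560 + 0 + 21·11·7 = 12177.
Minimum: 7798 at k=1.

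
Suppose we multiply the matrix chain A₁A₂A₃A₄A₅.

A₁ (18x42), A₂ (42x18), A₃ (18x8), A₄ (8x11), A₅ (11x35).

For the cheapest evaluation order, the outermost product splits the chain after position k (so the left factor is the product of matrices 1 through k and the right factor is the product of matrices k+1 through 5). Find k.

3

Adjacent pairs: A₁A₂ = 18·42·18 = 13608; A₂A₃ = 42·18·8 = 6048; A₃A₄ = 18·8·11 = 1584; A₄A₅ = 8·11·35 = 3080.
Length 3: A₁..A₃: k=1: 0+6048+18·42·8=12096; k=2: 13608+0+18·18·8=16200 → min 12096 | A₂..A₄: k=2: 0+1584+42·18·11=9900; k=3: 6048+0+42·8·11=9744 → min 9744 | A₃..A₅: k=3: 0+3080+18·8·35=8120; k=4: 1584+0+18·11·35=8514 → min 8120.
Length 4: A₁..A₄: k=1: 0+9744+18·42·11=18060; k=2: 13608+1584+18·18·11=18756; k=3: 12096+0+18·8·11=13680 → min 13680 | A₂..A₅: k=2: 0+8120+42·18·35=34580; k=3: 6048+3080+42·8·35=20888; k=4: 9744+0+42·11·35=25914 → min 20888.
Top-level splits: k=1: (A₁..A₁)·(A₂..A₅) → 0+20888+18·42·35 = 47348; k=2: (A₁..A₂)·(A₃..A₅) → 13608+8120+18·18·35 = 33068; k=3: (A₁..A₃)·(A₄..A₅) → 12096+3080+18·8·35 = 20216; k=4: (A₁..A₄)·(A₅..A₅) → 13680+0+18·11·35 = 20610.
Best split is after A₃, i.e. k = 3.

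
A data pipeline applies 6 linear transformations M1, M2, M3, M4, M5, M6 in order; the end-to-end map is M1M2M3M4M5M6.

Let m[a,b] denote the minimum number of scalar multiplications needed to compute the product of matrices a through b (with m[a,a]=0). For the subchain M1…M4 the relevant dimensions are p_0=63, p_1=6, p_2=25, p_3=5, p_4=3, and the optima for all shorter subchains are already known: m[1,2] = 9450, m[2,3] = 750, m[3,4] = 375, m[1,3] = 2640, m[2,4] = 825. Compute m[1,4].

m[1,4] = min over k∈[1,3] of m[1,k]+m[k+1,4]+p_{0}·p_k·p_{4}.
k=1: 0 + 825 + 63·6·3 = 1959; k=2: 9450 + 375 + 63·25·3 = 14550; k=3: 2640 + 0 + 63·5·3 = 3585.
Minimum: 1959 at k=1.

1959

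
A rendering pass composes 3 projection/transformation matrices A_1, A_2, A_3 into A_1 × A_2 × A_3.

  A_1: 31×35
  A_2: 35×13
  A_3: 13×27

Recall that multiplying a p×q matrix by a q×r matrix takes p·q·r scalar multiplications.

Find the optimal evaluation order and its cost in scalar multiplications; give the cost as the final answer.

(A_1 × (A_2 × A_3)): cost 41580.
((A_1 × A_2) × A_3): cost 24986.
Optimal: ((A_1 × A_2) × A_3) with cost 24986.

24986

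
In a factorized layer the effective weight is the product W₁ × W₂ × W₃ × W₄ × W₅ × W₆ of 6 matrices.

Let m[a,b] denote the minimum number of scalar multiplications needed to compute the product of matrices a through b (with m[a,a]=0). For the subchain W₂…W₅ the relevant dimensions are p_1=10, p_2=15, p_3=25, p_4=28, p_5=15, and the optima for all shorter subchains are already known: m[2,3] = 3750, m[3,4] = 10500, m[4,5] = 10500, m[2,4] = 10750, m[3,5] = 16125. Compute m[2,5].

14950

m[2,5] = min over k∈[2,4] of m[2,k]+m[k+1,5]+p_{1}·p_k·p_{5}.
k=2: 0 + 16125 + 10·15·15 = 18375; k=3: 3750 + 10500 + 10·25·15 = 18000; k=4: 10750 + 0 + 10·28·15 = 14950.
Minimum: 14950 at k=4.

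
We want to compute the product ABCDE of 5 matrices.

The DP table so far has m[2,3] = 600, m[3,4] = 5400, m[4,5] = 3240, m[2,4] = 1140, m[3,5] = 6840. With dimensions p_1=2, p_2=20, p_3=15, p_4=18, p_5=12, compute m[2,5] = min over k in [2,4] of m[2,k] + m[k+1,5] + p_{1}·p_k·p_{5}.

1572

m[2,5] = min over k∈[2,4] of m[2,k]+m[k+1,5]+p_{1}·p_k·p_{5}.
k=2: 0 + 6840 + 2·20·12 = 7320; k=3: 600 + 3240 + 2·15·12 = 4200; k=4: 1140 + 0 + 2·18·12 = 1572.
Minimum: 1572 at k=4.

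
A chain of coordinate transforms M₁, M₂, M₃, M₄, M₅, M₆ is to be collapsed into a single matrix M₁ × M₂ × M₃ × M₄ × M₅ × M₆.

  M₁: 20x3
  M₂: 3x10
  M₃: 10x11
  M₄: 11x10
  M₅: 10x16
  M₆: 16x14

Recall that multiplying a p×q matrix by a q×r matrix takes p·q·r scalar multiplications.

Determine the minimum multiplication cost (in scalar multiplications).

2652

Adjacent pairs: M₁M₂ = 20·3·10 = 600; M₂M₃ = 3·10·11 = 330; M₃M₄ = 10·11·10 = 1100; M₄M₅ = 11·10·16 = 1760; M₅M₆ = 10·16·14 = 2240.
Length 3: M₁..M₃: k=1: 0+330+20·3·11=990; k=2: 600+0+20·10·11=2800 → min 990 | M₂..M₄: k=2: 0+1100+3·10·10=1400; k=3: 330+0+3·11·10=660 → min 660 | M₃..M₅: k=3: 0+1760+10·11·16=3520; k=4: 1100+0+10·10·16=2700 → min 2700 | M₄..M₆: k=4: 0+2240+11·10·14=3780; k=5: 1760+0+11·16·14=4224 → min 3780.
Length 4: M₁..M₄: k=1: 0+660+20·3·10=1260; k=2: 600+1100+20·10·10=3700; k=3: 990+0+20·11·10=3190 → min 1260 | M₂..M₅: k=2: 0+2700+3·10·16=3180; k=3: 330+1760+3·11·16=2618; k=4: 660+0+3·10·16=1140 → min 1140 | M₃..M₆: k=3: 0+3780+10·11·14=5320; k=4: 1100+2240+10·10·14=4740; k=5: 2700+0+10·16·14=4940 → min 4740.
Length 5: M₁..M₅: k=1: 0+1140+20·3·16=2100; k=2: 600+2700+20·10·16=6500; k=3: 990+1760+20·11·16=6270; k=4: 1260+0+20·10·16=4460 → min 2100 | M₂..M₆: k=2: 0+4740+3·10·14=5160; k=3: 330+3780+3·11·14=4572; k=4: 660+2240+3·10·14=3320; k=5: 1140+0+3·16·14=1812 → min 1812.
Length 6: M₁..M₆: k=1: 0+1812+20·3·14=2652; k=2: 600+4740+20·10·14=8140; k=3: 990+3780+20·11·14=7850; k=4: 1260+2240+20·10·14=6300; k=5: 2100+0+20·16·14=6580 → min 2652.
Optimal order: (M₁ × ((((M₂ × M₃) × M₄) × M₅) × M₆)) with cost 2652.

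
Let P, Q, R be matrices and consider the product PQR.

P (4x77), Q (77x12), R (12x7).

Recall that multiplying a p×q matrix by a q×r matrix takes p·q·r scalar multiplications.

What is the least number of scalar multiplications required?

4032

Order (P(QR)): (QR): 77×12 by 12×7 → 77×7, cost 77·12·7 = 6468; (P(QR)): 4×77 by 77×7 → 4×7, cost 4·77·7 = 2156; cumulative 8624. Total 8624.
Order ((PQ)R): (PQ): 4×77 by 77×12 → 4×12, cost 4·77·12 = 3696; ((PQ)R): 4×12 by 12×7 → 4×7, cost 4·12·7 = 336; cumulative 4032. Total 4032.
Minimum: 4032.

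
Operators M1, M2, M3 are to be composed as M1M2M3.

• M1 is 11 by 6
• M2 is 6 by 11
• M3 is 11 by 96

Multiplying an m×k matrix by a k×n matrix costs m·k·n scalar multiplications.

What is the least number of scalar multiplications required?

Order (M1(M2M3)): (M2M3): 6×11 by 11×96 → 6×96, cost 6·11·96 = 6336; (M1(M2M3)): 11×6 by 6×96 → 11×96, cost 11·6·96 = 6336; cumulative 12672. Total 12672.
Order ((M1M2)M3): (M1M2): 11×6 by 6×11 → 11×11, cost 11·6·11 = 726; ((M1M2)M3): 11×11 by 11×96 → 11×96, cost 11·11·96 = 11616; cumulative 12342. Total 12342.
Minimum: 12342.

12342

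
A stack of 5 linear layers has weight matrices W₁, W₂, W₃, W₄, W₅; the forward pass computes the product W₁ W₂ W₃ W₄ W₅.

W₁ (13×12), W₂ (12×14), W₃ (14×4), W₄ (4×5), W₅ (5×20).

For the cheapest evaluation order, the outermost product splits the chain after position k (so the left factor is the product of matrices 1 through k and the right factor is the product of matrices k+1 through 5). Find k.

3

Adjacent pairs: W₁W₂ = 13·12·14 = 2184; W₂W₃ = 12·14·4 = 672; W₃W₄ = 14·4·5 = 280; W₄W₅ = 4·5·20 = 400.
Length 3: W₁..W₃: k=1: 0+672+13·12·4=1296; k=2: 2184+0+13·14·4=2912 → min 1296 | W₂..W₄: k=2: 0+280+12·14·5=1120; k=3: 672+0+12·4·5=912 → min 912 | W₃..W₅: k=3: 0+400+14·4·20=1520; k=4: 280+0+14·5·20=1680 → min 1520.
Length 4: W₁..W₄: k=1: 0+912+13·12·5=1692; k=2: 2184+280+13·14·5=3374; k=3: 1296+0+13·4·5=1556 → min 1556 | W₂..W₅: k=2: 0+1520+12·14·20=4880; k=3: 672+400+12·4·20=2032; k=4: 912+0+12·5·20=2112 → min 2032.
Top-level splits: k=1: (W₁..W₁)·(W₂..W₅) → 0+2032+13·12·20 = 5152; k=2: (W₁..W₂)·(W₃..W₅) → 2184+1520+13·14·20 = 7344; k=3: (W₁..W₃)·(W₄..W₅) → 1296+400+13·4·20 = 2736; k=4: (W₁..W₄)·(W₅..W₅) → 1556+0+13·5·20 = 2856.
Best split is after W₃, i.e. k = 3.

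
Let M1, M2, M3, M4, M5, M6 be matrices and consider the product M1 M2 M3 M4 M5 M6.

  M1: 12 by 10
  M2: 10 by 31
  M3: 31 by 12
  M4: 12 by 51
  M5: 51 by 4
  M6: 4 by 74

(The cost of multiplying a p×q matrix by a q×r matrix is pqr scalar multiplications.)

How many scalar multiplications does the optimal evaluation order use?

9208

Adjacent pairs: M1M2 = 12·10·31 = 3720; M2M3 = 10·31·12 = 3720; M3M4 = 31·12·51 = 18972; M4M5 = 12·51·4 = 2448; M5M6 = 51·4·74 = 15096.
Length 3: M1..M3: k=1: 0+3720+12·10·12=5160; k=2: 3720+0+12·31·12=8184 → min 5160 | M2..M4: k=2: 0+18972+10·31·51=34782; k=3: 3720+0+10·12·51=9840 → min 9840 | M3..M5: k=3: 0+2448+31·12·4=3936; k=4: 18972+0+31·51·4=25296 → min 3936 | M4..M6: k=4: 0+15096+12·51·74=60384; k=5: 2448+0+12·4·74=6000 → min 6000.
Length 4: M1..M4: k=1: 0+9840+12·10·51=15960; k=2: 3720+18972+12·31·51=41664; k=3: 5160+0+12·12·51=12504 → min 12504 | M2..M5: k=2: 0+3936+10·31·4=5176; k=3: 3720+2448+10·12·4=6648; k=4: 9840+0+10·51·4=11880 → min 5176 | M3..M6: k=3: 0+6000+31·12·74=33528; k=4: 18972+15096+31·51·74=151062; k=5: 3936+0+31·4·74=13112 → min 13112.
Length 5: M1..M5: k=1: 0+5176+12·10·4=5656; k=2: 3720+3936+12·31·4=9144; k=3: 5160+2448+12·12·4=8184; k=4: 12504+0+12·51·4=14952 → min 5656 | M2..M6: k=2: 0+13112+10·31·74=36052; k=3: 3720+6000+10·12·74=18600; k=4: 9840+15096+10·51·74=62676; k=5: 5176+0+10·4·74=8136 → min 8136.
Length 6: M1..M6: k=1: 0+8136+12·10·74=17016; k=2: 3720+13112+12·31·74=44360; k=3: 5160+6000+12·12·74=21816; k=4: 12504+15096+12·51·74=72888; k=5: 5656+0+12·4·74=9208 → min 9208.
Optimal order: ((M1 (M2 (M3 (M4 M5)))) M6) with cost 9208.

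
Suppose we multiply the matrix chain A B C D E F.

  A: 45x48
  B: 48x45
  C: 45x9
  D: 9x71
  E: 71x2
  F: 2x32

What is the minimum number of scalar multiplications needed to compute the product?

Adjacent pairs: AB = 45·48·45 = 97200; BC = 48·45·9 = 19440; CD = 45·9·71 = 28755; DE = 9·71·2 = 1278; EF = 71·2·32 = 4544.
Length 3: A..C: k=1: 0+19440+45·48·9=38880; k=2: 97200+0+45·45·9=115425 → min 38880 | B..D: k=2: 0+28755+48·45·71=182115; k=3: 19440+0+48·9·71=50112 → min 50112 | C..E: k=3: 0+1278+45·9·2=2088; k=4: 28755+0+45·71·2=35145 → min 2088 | D..F: k=4: 0+4544+9·71·32=24992; k=5: 1278+0+9·2·32=1854 → min 1854.
Length 4: A..D: k=1: 0+50112+45·48·71=203472; k=2: 97200+28755+45·45·71=269730; k=3: 38880+0+45·9·71=67635 → min 67635 | B..E: k=2: 0+2088+48·45·2=6408; k=3: 19440+1278+48·9·2=21582; k=4: 50112+0+48·71·2=56928 → min 6408 | C..F: k=3: 0+1854+45·9·32=14814; k=4: 28755+4544+45·71·32=135539; k=5: 2088+0+45·2·32=4968 → min 4968.
Length 5: A..E: k=1: 0+6408+45·48·2=10728; k=2: 97200+2088+45·45·2=103338; k=3: 38880+1278+45·9·2=40968; k=4: 67635+0+45·71·2=74025 → min 10728 | B..F: k=2: 0+4968+48·45·32=74088; k=3: 19440+1854+48·9·32=35118; k=4: 50112+4544+48·71·32=163712; k=5: 6408+0+48·2·32=9480 → min 9480.
Length 6: A..F: k=1: 0+9480+45·48·32=78600; k=2: 97200+4968+45·45·32=166968; k=3: 38880+1854+45·9·32=53694; k=4: 67635+4544+45·71·32=174419; k=5: 10728+0+45·2·32=13608 → min 13608.
Optimal order: ((A (B (C (D E)))) F) with cost 13608.

13608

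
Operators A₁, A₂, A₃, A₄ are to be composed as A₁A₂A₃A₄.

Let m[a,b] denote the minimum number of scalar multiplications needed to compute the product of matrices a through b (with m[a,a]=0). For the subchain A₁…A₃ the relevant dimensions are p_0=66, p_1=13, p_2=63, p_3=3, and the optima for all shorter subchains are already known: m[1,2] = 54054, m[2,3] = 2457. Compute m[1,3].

5031

m[1,3] = min over k∈[1,2] of m[1,k]+m[k+1,3]+p_{0}·p_k·p_{3}.
k=1: 0 + 2457 + 66·13·3 = 5031; k=2: 54054 + 0 + 66·63·3 = 66528.
Minimum: 5031 at k=1.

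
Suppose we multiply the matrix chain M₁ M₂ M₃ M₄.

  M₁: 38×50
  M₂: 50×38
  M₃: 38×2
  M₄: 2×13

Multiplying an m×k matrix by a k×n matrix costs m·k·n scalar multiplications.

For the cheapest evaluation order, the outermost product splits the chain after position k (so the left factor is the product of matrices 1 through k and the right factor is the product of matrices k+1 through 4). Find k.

3

Adjacent pairs: M₁M₂ = 38·50·38 = 72200; M₂M₃ = 50·38·2 = 3800; M₃M₄ = 38·2·13 = 988.
Length 3: M₁..M₃: k=1: 0+3800+38·50·2=7600; k=2: 72200+0+38·38·2=75088 → min 7600 | M₂..M₄: k=2: 0+988+50·38·13=25688; k=3: 3800+0+50·2·13=5100 → min 5100.
Top-level splits: k=1: (M₁..M₁)·(M₂..M₄) → 0+5100+38·50·13 = 29800; k=2: (M₁..M₂)·(M₃..M₄) → 72200+988+38·38·13 = 91960; k=3: (M₁..M₃)·(M₄..M₄) → 7600+0+38·2·13 = 8588.
Best split is after M₃, i.e. k = 3.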